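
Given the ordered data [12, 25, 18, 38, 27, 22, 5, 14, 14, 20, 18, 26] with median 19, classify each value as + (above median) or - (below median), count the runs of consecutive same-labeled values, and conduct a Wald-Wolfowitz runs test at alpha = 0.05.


Step 1: Compute median = 19; label A = above, B = below.
Labels in order: BABAAABBBABA  (n_A = 6, n_B = 6)
Step 2: Count runs R = 8.
Step 3: Under H0 (random ordering), E[R] = 2*n_A*n_B/(n_A+n_B) + 1 = 2*6*6/12 + 1 = 7.0000.
        Var[R] = 2*n_A*n_B*(2*n_A*n_B - n_A - n_B) / ((n_A+n_B)^2 * (n_A+n_B-1)) = 4320/1584 = 2.7273.
        SD[R] = 1.6514.
Step 4: Continuity-corrected z = (R - 0.5 - E[R]) / SD[R] = (8 - 0.5 - 7.0000) / 1.6514 = 0.3028.
Step 5: Two-sided p-value via normal approximation = 2*(1 - Phi(|z|)) = 0.762069.
Step 6: alpha = 0.05. fail to reject H0.

R = 8, z = 0.3028, p = 0.762069, fail to reject H0.


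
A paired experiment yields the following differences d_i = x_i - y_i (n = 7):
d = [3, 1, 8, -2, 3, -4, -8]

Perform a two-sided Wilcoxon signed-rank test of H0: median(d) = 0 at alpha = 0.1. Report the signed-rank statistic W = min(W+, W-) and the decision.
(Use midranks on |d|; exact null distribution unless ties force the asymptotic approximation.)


Step 1: Drop any zero differences (none here) and take |d_i|.
|d| = [3, 1, 8, 2, 3, 4, 8]
Step 2: Midrank |d_i| (ties get averaged ranks).
ranks: |3|->3.5, |1|->1, |8|->6.5, |2|->2, |3|->3.5, |4|->5, |8|->6.5
Step 3: Attach original signs; sum ranks with positive sign and with negative sign.
W+ = 3.5 + 1 + 6.5 + 3.5 = 14.5
W- = 2 + 5 + 6.5 = 13.5
(Check: W+ + W- = 28 should equal n(n+1)/2 = 28.)
Step 4: Test statistic W = min(W+, W-) = 13.5.
Step 5: Ties in |d|, so use the tie-corrected normal approximation.
        E[W] = n(n+1)/4 = 7*8/4 = 14.
        Tie groups: |d|=3 (t=2), |d|=8 (t=2); sum(t^3 - t) = 12.
        Var[W] = n(n+1)(2n+1)/24 - sum(t^3-t)/48 = 840/24 - 12/48 = 34.75.
        z = (W - E[W]) / sqrt(Var[W]) = (13.5 - 14) / 5.8949 = -0.0848.
        Two-sided p = 2*Phi(z) = 0.932405.
Step 6: alpha = 0.1. fail to reject H0.

W+ = 14.5, W- = 13.5, W = min = 13.5, p = 0.932405, fail to reject H0.


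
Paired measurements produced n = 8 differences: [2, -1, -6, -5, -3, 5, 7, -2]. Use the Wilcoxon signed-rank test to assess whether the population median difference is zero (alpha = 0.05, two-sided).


Step 1: Drop any zero differences (none here) and take |d_i|.
|d| = [2, 1, 6, 5, 3, 5, 7, 2]
Step 2: Midrank |d_i| (ties get averaged ranks).
ranks: |2|->2.5, |1|->1, |6|->7, |5|->5.5, |3|->4, |5|->5.5, |7|->8, |2|->2.5
Step 3: Attach original signs; sum ranks with positive sign and with negative sign.
W+ = 2.5 + 5.5 + 8 = 16
W- = 1 + 7 + 5.5 + 4 + 2.5 = 20
(Check: W+ + W- = 36 should equal n(n+1)/2 = 36.)
Step 4: Test statistic W = min(W+, W-) = 16.
Step 5: Ties in |d|, so use the tie-corrected normal approximation.
        E[W] = n(n+1)/4 = 8*9/4 = 18.
        Tie groups: |d|=2 (t=2), |d|=5 (t=2); sum(t^3 - t) = 12.
        Var[W] = n(n+1)(2n+1)/24 - sum(t^3-t)/48 = 1224/24 - 12/48 = 50.75.
        z = (W - E[W]) / sqrt(Var[W]) = (16 - 18) / 7.1239 = -0.2807.
        Two-sided p = 2*Phi(z) = 0.778906.
Step 6: alpha = 0.05. fail to reject H0.

W+ = 16, W- = 20, W = min = 16, p = 0.778906, fail to reject H0.


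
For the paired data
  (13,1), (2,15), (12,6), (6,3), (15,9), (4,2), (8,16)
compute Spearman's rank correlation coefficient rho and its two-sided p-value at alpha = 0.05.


Step 1: Rank x and y separately (midranks; no ties here).
rank(x): 13->6, 2->1, 12->5, 6->3, 15->7, 4->2, 8->4
rank(y): 1->1, 15->6, 6->4, 3->3, 9->5, 2->2, 16->7
Step 2: d_i = R_x(i) - R_y(i); compute d_i^2.
  (6-1)^2=25, (1-6)^2=25, (5-4)^2=1, (3-3)^2=0, (7-5)^2=4, (2-2)^2=0, (4-7)^2=9
sum(d^2) = 64.
Step 3: rho = 1 - 6*64 / (7*(7^2 - 1)) = 1 - 384/336 = -0.142857.
Step 4: Under H0, t = rho * sqrt((n-2)/(1-rho^2)) = -0.3227 ~ t(5).
Step 5: Two-sided p-value from the t-distribution with 5 df = 0.759945.
Step 6: alpha = 0.05. fail to reject H0.

rho = -0.1429, p = 0.759945, fail to reject H0 at alpha = 0.05.


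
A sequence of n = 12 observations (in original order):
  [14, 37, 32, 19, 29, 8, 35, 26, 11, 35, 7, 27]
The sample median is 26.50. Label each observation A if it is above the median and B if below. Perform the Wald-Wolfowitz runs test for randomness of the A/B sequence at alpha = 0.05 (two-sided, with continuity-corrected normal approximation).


Step 1: Compute median = 26.50; label A = above, B = below.
Labels in order: BAABABABBABA  (n_A = 6, n_B = 6)
Step 2: Count runs R = 10.
Step 3: Under H0 (random ordering), E[R] = 2*n_A*n_B/(n_A+n_B) + 1 = 2*6*6/12 + 1 = 7.0000.
        Var[R] = 2*n_A*n_B*(2*n_A*n_B - n_A - n_B) / ((n_A+n_B)^2 * (n_A+n_B-1)) = 4320/1584 = 2.7273.
        SD[R] = 1.6514.
Step 4: Continuity-corrected z = (R - 0.5 - E[R]) / SD[R] = (10 - 0.5 - 7.0000) / 1.6514 = 1.5138.
Step 5: Two-sided p-value via normal approximation = 2*(1 - Phi(|z|)) = 0.130070.
Step 6: alpha = 0.05. fail to reject H0.

R = 10, z = 1.5138, p = 0.130070, fail to reject H0.


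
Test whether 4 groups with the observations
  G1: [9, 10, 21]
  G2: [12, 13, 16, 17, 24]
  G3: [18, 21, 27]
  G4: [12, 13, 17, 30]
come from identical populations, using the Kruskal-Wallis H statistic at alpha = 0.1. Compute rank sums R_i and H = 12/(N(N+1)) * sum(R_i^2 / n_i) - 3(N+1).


Step 1: Combine all N = 15 observations and assign midranks.
sorted (value, group, rank): (9,G1,1), (10,G1,2), (12,G2,3.5), (12,G4,3.5), (13,G2,5.5), (13,G4,5.5), (16,G2,7), (17,G2,8.5), (17,G4,8.5), (18,G3,10), (21,G1,11.5), (21,G3,11.5), (24,G2,13), (27,G3,14), (30,G4,15)
Step 2: Sum ranks within each group.
R_1 = 14.5 (n_1 = 3)
R_2 = 37.5 (n_2 = 5)
R_3 = 35.5 (n_3 = 3)
R_4 = 32.5 (n_4 = 4)
Step 3: H = 12/(N(N+1)) * sum(R_i^2/n_i) - 3(N+1)
     = 12/(15*16) * (14.5^2/3 + 37.5^2/5 + 35.5^2/3 + 32.5^2/4) - 3*16
     = 0.050000 * 1035.48 - 48
     = 3.773958.
Step 4: Ties present; correction factor C = 1 - 24/(15^3 - 15) = 0.992857. Corrected H = 3.773958 / 0.992857 = 3.801109.
Step 5: Under H0, H ~ chi^2(3); p-value = 0.283757.
Step 6: alpha = 0.1. fail to reject H0.

H = 3.8011, df = 3, p = 0.283757, fail to reject H0.


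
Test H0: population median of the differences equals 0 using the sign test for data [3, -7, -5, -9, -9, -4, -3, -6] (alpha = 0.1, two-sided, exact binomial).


Step 1: Discard zero differences. Original n = 8; n_eff = number of nonzero differences = 8.
Nonzero differences (with sign): +3, -7, -5, -9, -9, -4, -3, -6
Step 2: Count signs: positive = 1, negative = 7.
Step 3: Under H0: P(positive) = 0.5, so the number of positives S ~ Bin(8, 0.5).
Step 4: Two-sided exact p-value = sum of Bin(8,0.5) probabilities at or below the observed probability = 0.070312.
Step 5: alpha = 0.1. reject H0.

n_eff = 8, pos = 1, neg = 7, p = 0.070312, reject H0.


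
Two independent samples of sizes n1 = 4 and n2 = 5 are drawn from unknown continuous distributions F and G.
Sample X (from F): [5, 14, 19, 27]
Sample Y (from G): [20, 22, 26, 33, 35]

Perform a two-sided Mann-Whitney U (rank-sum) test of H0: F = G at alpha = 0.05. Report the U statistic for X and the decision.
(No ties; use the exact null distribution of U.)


Step 1: Combine and sort all 9 observations; assign midranks.
sorted (value, group): (5,X), (14,X), (19,X), (20,Y), (22,Y), (26,Y), (27,X), (33,Y), (35,Y)
ranks: 5->1, 14->2, 19->3, 20->4, 22->5, 26->6, 27->7, 33->8, 35->9
Step 2: Rank sum for X: R1 = 1 + 2 + 3 + 7 = 13.
Step 3: U_X = R1 - n1(n1+1)/2 = 13 - 4*5/2 = 13 - 10 = 3.
       U_Y = n1*n2 - U_X = 20 - 3 = 17.
Step 4: No ties, so the exact null distribution of U (based on enumerating the C(9,4) = 126 equally likely rank assignments) gives the two-sided p-value.
Step 5: p-value = 0.111111; compare to alpha = 0.05. fail to reject H0.

U_X = 3, p = 0.111111, fail to reject H0 at alpha = 0.05.


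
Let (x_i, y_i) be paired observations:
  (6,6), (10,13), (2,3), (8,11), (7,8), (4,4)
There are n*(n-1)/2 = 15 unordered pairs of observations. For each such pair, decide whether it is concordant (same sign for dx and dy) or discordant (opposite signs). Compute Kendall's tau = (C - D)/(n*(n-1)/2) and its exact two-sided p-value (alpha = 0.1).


Step 1: Enumerate the 15 unordered pairs (i,j) with i<j and classify each by sign(x_j-x_i) * sign(y_j-y_i).
  (1,2):dx=+4,dy=+7->C; (1,3):dx=-4,dy=-3->C; (1,4):dx=+2,dy=+5->C; (1,5):dx=+1,dy=+2->C
  (1,6):dx=-2,dy=-2->C; (2,3):dx=-8,dy=-10->C; (2,4):dx=-2,dy=-2->C; (2,5):dx=-3,dy=-5->C
  (2,6):dx=-6,dy=-9->C; (3,4):dx=+6,dy=+8->C; (3,5):dx=+5,dy=+5->C; (3,6):dx=+2,dy=+1->C
  (4,5):dx=-1,dy=-3->C; (4,6):dx=-4,dy=-7->C; (5,6):dx=-3,dy=-4->C
Step 2: C = 15, D = 0, total pairs = 15.
Step 3: tau = (C - D)/(n(n-1)/2) = (15 - 0)/15 = 1.000000.
Step 4: Exact two-sided p-value (enumerate n! = 720 permutations of y under H0): p = 0.002778.
Step 5: alpha = 0.1. reject H0.

tau_b = 1.0000 (C=15, D=0), p = 0.002778, reject H0.


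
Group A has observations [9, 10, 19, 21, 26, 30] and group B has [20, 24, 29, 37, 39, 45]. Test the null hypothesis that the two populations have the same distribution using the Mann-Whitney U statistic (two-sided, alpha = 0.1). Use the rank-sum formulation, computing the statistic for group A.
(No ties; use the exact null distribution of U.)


Step 1: Combine and sort all 12 observations; assign midranks.
sorted (value, group): (9,X), (10,X), (19,X), (20,Y), (21,X), (24,Y), (26,X), (29,Y), (30,X), (37,Y), (39,Y), (45,Y)
ranks: 9->1, 10->2, 19->3, 20->4, 21->5, 24->6, 26->7, 29->8, 30->9, 37->10, 39->11, 45->12
Step 2: Rank sum for X: R1 = 1 + 2 + 3 + 5 + 7 + 9 = 27.
Step 3: U_X = R1 - n1(n1+1)/2 = 27 - 6*7/2 = 27 - 21 = 6.
       U_Y = n1*n2 - U_X = 36 - 6 = 30.
Step 4: No ties, so the exact null distribution of U (based on enumerating the C(12,6) = 924 equally likely rank assignments) gives the two-sided p-value.
Step 5: p-value = 0.064935; compare to alpha = 0.1. reject H0.

U_X = 6, p = 0.064935, reject H0 at alpha = 0.1.


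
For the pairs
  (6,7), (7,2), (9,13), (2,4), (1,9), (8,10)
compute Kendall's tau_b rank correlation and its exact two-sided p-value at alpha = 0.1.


Step 1: Enumerate the 15 unordered pairs (i,j) with i<j and classify each by sign(x_j-x_i) * sign(y_j-y_i).
  (1,2):dx=+1,dy=-5->D; (1,3):dx=+3,dy=+6->C; (1,4):dx=-4,dy=-3->C; (1,5):dx=-5,dy=+2->D
  (1,6):dx=+2,dy=+3->C; (2,3):dx=+2,dy=+11->C; (2,4):dx=-5,dy=+2->D; (2,5):dx=-6,dy=+7->D
  (2,6):dx=+1,dy=+8->C; (3,4):dx=-7,dy=-9->C; (3,5):dx=-8,dy=-4->C; (3,6):dx=-1,dy=-3->C
  (4,5):dx=-1,dy=+5->D; (4,6):dx=+6,dy=+6->C; (5,6):dx=+7,dy=+1->C
Step 2: C = 10, D = 5, total pairs = 15.
Step 3: tau = (C - D)/(n(n-1)/2) = (10 - 5)/15 = 0.333333.
Step 4: Exact two-sided p-value (enumerate n! = 720 permutations of y under H0): p = 0.469444.
Step 5: alpha = 0.1. fail to reject H0.

tau_b = 0.3333 (C=10, D=5), p = 0.469444, fail to reject H0.


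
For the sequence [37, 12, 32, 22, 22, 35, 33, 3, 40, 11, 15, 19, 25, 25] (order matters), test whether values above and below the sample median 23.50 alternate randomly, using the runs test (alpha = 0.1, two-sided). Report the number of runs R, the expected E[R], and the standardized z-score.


Step 1: Compute median = 23.50; label A = above, B = below.
Labels in order: ABABBAABABBBAA  (n_A = 7, n_B = 7)
Step 2: Count runs R = 9.
Step 3: Under H0 (random ordering), E[R] = 2*n_A*n_B/(n_A+n_B) + 1 = 2*7*7/14 + 1 = 8.0000.
        Var[R] = 2*n_A*n_B*(2*n_A*n_B - n_A - n_B) / ((n_A+n_B)^2 * (n_A+n_B-1)) = 8232/2548 = 3.2308.
        SD[R] = 1.7974.
Step 4: Continuity-corrected z = (R - 0.5 - E[R]) / SD[R] = (9 - 0.5 - 8.0000) / 1.7974 = 0.2782.
Step 5: Two-sided p-value via normal approximation = 2*(1 - Phi(|z|)) = 0.780879.
Step 6: alpha = 0.1. fail to reject H0.

R = 9, z = 0.2782, p = 0.780879, fail to reject H0.


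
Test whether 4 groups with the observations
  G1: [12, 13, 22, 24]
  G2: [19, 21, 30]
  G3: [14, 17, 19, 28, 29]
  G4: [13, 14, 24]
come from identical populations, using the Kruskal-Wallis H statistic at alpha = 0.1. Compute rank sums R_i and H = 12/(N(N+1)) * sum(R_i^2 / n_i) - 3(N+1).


Step 1: Combine all N = 15 observations and assign midranks.
sorted (value, group, rank): (12,G1,1), (13,G1,2.5), (13,G4,2.5), (14,G3,4.5), (14,G4,4.5), (17,G3,6), (19,G2,7.5), (19,G3,7.5), (21,G2,9), (22,G1,10), (24,G1,11.5), (24,G4,11.5), (28,G3,13), (29,G3,14), (30,G2,15)
Step 2: Sum ranks within each group.
R_1 = 25 (n_1 = 4)
R_2 = 31.5 (n_2 = 3)
R_3 = 45 (n_3 = 5)
R_4 = 18.5 (n_4 = 3)
Step 3: H = 12/(N(N+1)) * sum(R_i^2/n_i) - 3(N+1)
     = 12/(15*16) * (25^2/4 + 31.5^2/3 + 45^2/5 + 18.5^2/3) - 3*16
     = 0.050000 * 1006.08 - 48
     = 2.304167.
Step 4: Ties present; correction factor C = 1 - 24/(15^3 - 15) = 0.992857. Corrected H = 2.304167 / 0.992857 = 2.320743.
Step 5: Under H0, H ~ chi^2(3); p-value = 0.508559.
Step 6: alpha = 0.1. fail to reject H0.

H = 2.3207, df = 3, p = 0.508559, fail to reject H0.


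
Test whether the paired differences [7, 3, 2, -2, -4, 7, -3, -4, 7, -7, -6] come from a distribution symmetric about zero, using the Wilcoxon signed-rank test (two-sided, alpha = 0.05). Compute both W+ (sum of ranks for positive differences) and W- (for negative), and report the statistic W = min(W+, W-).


Step 1: Drop any zero differences (none here) and take |d_i|.
|d| = [7, 3, 2, 2, 4, 7, 3, 4, 7, 7, 6]
Step 2: Midrank |d_i| (ties get averaged ranks).
ranks: |7|->9.5, |3|->3.5, |2|->1.5, |2|->1.5, |4|->5.5, |7|->9.5, |3|->3.5, |4|->5.5, |7|->9.5, |7|->9.5, |6|->7
Step 3: Attach original signs; sum ranks with positive sign and with negative sign.
W+ = 9.5 + 3.5 + 1.5 + 9.5 + 9.5 = 33.5
W- = 1.5 + 5.5 + 3.5 + 5.5 + 9.5 + 7 = 32.5
(Check: W+ + W- = 66 should equal n(n+1)/2 = 66.)
Step 4: Test statistic W = min(W+, W-) = 32.5.
Step 5: Ties in |d|, so use the tie-corrected normal approximation.
        E[W] = n(n+1)/4 = 11*12/4 = 33.
        Tie groups: |d|=2 (t=2), |d|=3 (t=2), |d|=4 (t=2), |d|=7 (t=4); sum(t^3 - t) = 78.
        Var[W] = n(n+1)(2n+1)/24 - sum(t^3-t)/48 = 3036/24 - 78/48 = 124.875.
        z = (W - E[W]) / sqrt(Var[W]) = (32.5 - 33) / 11.1747 = -0.0447.
        Two-sided p = 2*Phi(z) = 0.964312.
Step 6: alpha = 0.05. fail to reject H0.

W+ = 33.5, W- = 32.5, W = min = 32.5, p = 0.964312, fail to reject H0.


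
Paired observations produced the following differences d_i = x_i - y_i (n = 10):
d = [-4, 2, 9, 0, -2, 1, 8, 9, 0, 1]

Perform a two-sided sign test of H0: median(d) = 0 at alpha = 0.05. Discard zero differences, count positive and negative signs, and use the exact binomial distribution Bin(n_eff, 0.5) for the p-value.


Step 1: Discard zero differences. Original n = 10; n_eff = number of nonzero differences = 8.
Nonzero differences (with sign): -4, +2, +9, -2, +1, +8, +9, +1
Step 2: Count signs: positive = 6, negative = 2.
Step 3: Under H0: P(positive) = 0.5, so the number of positives S ~ Bin(8, 0.5).
Step 4: Two-sided exact p-value = sum of Bin(8,0.5) probabilities at or below the observed probability = 0.289062.
Step 5: alpha = 0.05. fail to reject H0.

n_eff = 8, pos = 6, neg = 2, p = 0.289062, fail to reject H0.


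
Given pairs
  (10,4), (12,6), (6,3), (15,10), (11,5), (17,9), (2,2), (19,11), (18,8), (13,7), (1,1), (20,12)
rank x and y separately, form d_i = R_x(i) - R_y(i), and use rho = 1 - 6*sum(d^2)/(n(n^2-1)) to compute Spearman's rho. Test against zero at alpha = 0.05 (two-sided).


Step 1: Rank x and y separately (midranks; no ties here).
rank(x): 10->4, 12->6, 6->3, 15->8, 11->5, 17->9, 2->2, 19->11, 18->10, 13->7, 1->1, 20->12
rank(y): 4->4, 6->6, 3->3, 10->10, 5->5, 9->9, 2->2, 11->11, 8->8, 7->7, 1->1, 12->12
Step 2: d_i = R_x(i) - R_y(i); compute d_i^2.
  (4-4)^2=0, (6-6)^2=0, (3-3)^2=0, (8-10)^2=4, (5-5)^2=0, (9-9)^2=0, (2-2)^2=0, (11-11)^2=0, (10-8)^2=4, (7-7)^2=0, (1-1)^2=0, (12-12)^2=0
sum(d^2) = 8.
Step 3: rho = 1 - 6*8 / (12*(12^2 - 1)) = 1 - 48/1716 = 0.972028.
Step 4: Under H0, t = rho * sqrt((n-2)/(1-rho^2)) = 13.0876 ~ t(10).
Step 5: Two-sided p-value from the t-distribution with 10 df = 0.000000.
Step 6: alpha = 0.05. reject H0.

rho = 0.9720, p = 0.000000, reject H0 at alpha = 0.05.


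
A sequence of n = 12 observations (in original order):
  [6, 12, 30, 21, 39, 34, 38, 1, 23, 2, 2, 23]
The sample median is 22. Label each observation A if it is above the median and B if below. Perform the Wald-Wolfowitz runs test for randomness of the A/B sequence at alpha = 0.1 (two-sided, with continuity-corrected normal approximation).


Step 1: Compute median = 22; label A = above, B = below.
Labels in order: BBABAAABABBA  (n_A = 6, n_B = 6)
Step 2: Count runs R = 8.
Step 3: Under H0 (random ordering), E[R] = 2*n_A*n_B/(n_A+n_B) + 1 = 2*6*6/12 + 1 = 7.0000.
        Var[R] = 2*n_A*n_B*(2*n_A*n_B - n_A - n_B) / ((n_A+n_B)^2 * (n_A+n_B-1)) = 4320/1584 = 2.7273.
        SD[R] = 1.6514.
Step 4: Continuity-corrected z = (R - 0.5 - E[R]) / SD[R] = (8 - 0.5 - 7.0000) / 1.6514 = 0.3028.
Step 5: Two-sided p-value via normal approximation = 2*(1 - Phi(|z|)) = 0.762069.
Step 6: alpha = 0.1. fail to reject H0.

R = 8, z = 0.3028, p = 0.762069, fail to reject H0.


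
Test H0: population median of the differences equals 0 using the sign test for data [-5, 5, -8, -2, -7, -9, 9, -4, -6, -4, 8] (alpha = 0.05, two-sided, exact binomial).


Step 1: Discard zero differences. Original n = 11; n_eff = number of nonzero differences = 11.
Nonzero differences (with sign): -5, +5, -8, -2, -7, -9, +9, -4, -6, -4, +8
Step 2: Count signs: positive = 3, negative = 8.
Step 3: Under H0: P(positive) = 0.5, so the number of positives S ~ Bin(11, 0.5).
Step 4: Two-sided exact p-value = sum of Bin(11,0.5) probabilities at or below the observed probability = 0.226562.
Step 5: alpha = 0.05. fail to reject H0.

n_eff = 11, pos = 3, neg = 8, p = 0.226562, fail to reject H0.


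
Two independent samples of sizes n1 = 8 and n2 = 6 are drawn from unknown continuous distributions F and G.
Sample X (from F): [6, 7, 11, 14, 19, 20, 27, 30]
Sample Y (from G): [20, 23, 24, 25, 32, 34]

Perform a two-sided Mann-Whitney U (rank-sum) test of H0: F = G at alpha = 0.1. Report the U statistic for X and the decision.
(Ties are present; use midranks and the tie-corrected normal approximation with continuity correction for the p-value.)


Step 1: Combine and sort all 14 observations; assign midranks.
sorted (value, group): (6,X), (7,X), (11,X), (14,X), (19,X), (20,X), (20,Y), (23,Y), (24,Y), (25,Y), (27,X), (30,X), (32,Y), (34,Y)
ranks: 6->1, 7->2, 11->3, 14->4, 19->5, 20->6.5, 20->6.5, 23->8, 24->9, 25->10, 27->11, 30->12, 32->13, 34->14
Step 2: Rank sum for X: R1 = 1 + 2 + 3 + 4 + 5 + 6.5 + 11 + 12 = 44.5.
Step 3: U_X = R1 - n1(n1+1)/2 = 44.5 - 8*9/2 = 44.5 - 36 = 8.5.
       U_Y = n1*n2 - U_X = 48 - 8.5 = 39.5.
Step 4: Ties are present, so use the tie-corrected normal approximation (with continuity correction) for the p-value.
Step 5: p-value = 0.052547; compare to alpha = 0.1. reject H0.

U_X = 8.5, p = 0.052547, reject H0 at alpha = 0.1.


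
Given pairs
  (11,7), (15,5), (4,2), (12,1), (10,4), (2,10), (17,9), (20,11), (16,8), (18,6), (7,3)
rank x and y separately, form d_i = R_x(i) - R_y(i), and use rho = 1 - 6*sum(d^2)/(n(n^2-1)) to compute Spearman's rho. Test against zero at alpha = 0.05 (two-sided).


Step 1: Rank x and y separately (midranks; no ties here).
rank(x): 11->5, 15->7, 4->2, 12->6, 10->4, 2->1, 17->9, 20->11, 16->8, 18->10, 7->3
rank(y): 7->7, 5->5, 2->2, 1->1, 4->4, 10->10, 9->9, 11->11, 8->8, 6->6, 3->3
Step 2: d_i = R_x(i) - R_y(i); compute d_i^2.
  (5-7)^2=4, (7-5)^2=4, (2-2)^2=0, (6-1)^2=25, (4-4)^2=0, (1-10)^2=81, (9-9)^2=0, (11-11)^2=0, (8-8)^2=0, (10-6)^2=16, (3-3)^2=0
sum(d^2) = 130.
Step 3: rho = 1 - 6*130 / (11*(11^2 - 1)) = 1 - 780/1320 = 0.409091.
Step 4: Under H0, t = rho * sqrt((n-2)/(1-rho^2)) = 1.3450 ~ t(9).
Step 5: Two-sided p-value from the t-distribution with 9 df = 0.211545.
Step 6: alpha = 0.05. fail to reject H0.

rho = 0.4091, p = 0.211545, fail to reject H0 at alpha = 0.05.


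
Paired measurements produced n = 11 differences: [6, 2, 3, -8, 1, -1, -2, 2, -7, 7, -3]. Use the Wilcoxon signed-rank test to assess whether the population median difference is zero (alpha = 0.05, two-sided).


Step 1: Drop any zero differences (none here) and take |d_i|.
|d| = [6, 2, 3, 8, 1, 1, 2, 2, 7, 7, 3]
Step 2: Midrank |d_i| (ties get averaged ranks).
ranks: |6|->8, |2|->4, |3|->6.5, |8|->11, |1|->1.5, |1|->1.5, |2|->4, |2|->4, |7|->9.5, |7|->9.5, |3|->6.5
Step 3: Attach original signs; sum ranks with positive sign and with negative sign.
W+ = 8 + 4 + 6.5 + 1.5 + 4 + 9.5 = 33.5
W- = 11 + 1.5 + 4 + 9.5 + 6.5 = 32.5
(Check: W+ + W- = 66 should equal n(n+1)/2 = 66.)
Step 4: Test statistic W = min(W+, W-) = 32.5.
Step 5: Ties in |d|, so use the tie-corrected normal approximation.
        E[W] = n(n+1)/4 = 11*12/4 = 33.
        Tie groups: |d|=1 (t=2), |d|=2 (t=3), |d|=3 (t=2), |d|=7 (t=2); sum(t^3 - t) = 42.
        Var[W] = n(n+1)(2n+1)/24 - sum(t^3-t)/48 = 3036/24 - 42/48 = 125.625.
        z = (W - E[W]) / sqrt(Var[W]) = (32.5 - 33) / 11.2083 = -0.0446.
        Two-sided p = 2*Phi(z) = 0.964418.
Step 6: alpha = 0.05. fail to reject H0.

W+ = 33.5, W- = 32.5, W = min = 32.5, p = 0.964418, fail to reject H0.


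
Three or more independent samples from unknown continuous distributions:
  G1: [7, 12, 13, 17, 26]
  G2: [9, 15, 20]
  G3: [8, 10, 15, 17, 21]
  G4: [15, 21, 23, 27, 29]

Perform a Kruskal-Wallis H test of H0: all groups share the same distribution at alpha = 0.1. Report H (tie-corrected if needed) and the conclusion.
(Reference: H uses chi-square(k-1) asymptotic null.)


Step 1: Combine all N = 18 observations and assign midranks.
sorted (value, group, rank): (7,G1,1), (8,G3,2), (9,G2,3), (10,G3,4), (12,G1,5), (13,G1,6), (15,G2,8), (15,G3,8), (15,G4,8), (17,G1,10.5), (17,G3,10.5), (20,G2,12), (21,G3,13.5), (21,G4,13.5), (23,G4,15), (26,G1,16), (27,G4,17), (29,G4,18)
Step 2: Sum ranks within each group.
R_1 = 38.5 (n_1 = 5)
R_2 = 23 (n_2 = 3)
R_3 = 38 (n_3 = 5)
R_4 = 71.5 (n_4 = 5)
Step 3: H = 12/(N(N+1)) * sum(R_i^2/n_i) - 3(N+1)
     = 12/(18*19) * (38.5^2/5 + 23^2/3 + 38^2/5 + 71.5^2/5) - 3*19
     = 0.035088 * 1784.03 - 57
     = 5.597661.
Step 4: Ties present; correction factor C = 1 - 36/(18^3 - 18) = 0.993808. Corrected H = 5.597661 / 0.993808 = 5.632537.
Step 5: Under H0, H ~ chi^2(3); p-value = 0.130923.
Step 6: alpha = 0.1. fail to reject H0.

H = 5.6325, df = 3, p = 0.130923, fail to reject H0.


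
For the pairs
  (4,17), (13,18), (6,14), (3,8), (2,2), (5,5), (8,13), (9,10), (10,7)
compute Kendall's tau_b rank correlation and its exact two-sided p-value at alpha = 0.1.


Step 1: Enumerate the 36 unordered pairs (i,j) with i<j and classify each by sign(x_j-x_i) * sign(y_j-y_i).
  (1,2):dx=+9,dy=+1->C; (1,3):dx=+2,dy=-3->D; (1,4):dx=-1,dy=-9->C; (1,5):dx=-2,dy=-15->C
  (1,6):dx=+1,dy=-12->D; (1,7):dx=+4,dy=-4->D; (1,8):dx=+5,dy=-7->D; (1,9):dx=+6,dy=-10->D
  (2,3):dx=-7,dy=-4->C; (2,4):dx=-10,dy=-10->C; (2,5):dx=-11,dy=-16->C; (2,6):dx=-8,dy=-13->C
  (2,7):dx=-5,dy=-5->C; (2,8):dx=-4,dy=-8->C; (2,9):dx=-3,dy=-11->C; (3,4):dx=-3,dy=-6->C
  (3,5):dx=-4,dy=-12->C; (3,6):dx=-1,dy=-9->C; (3,7):dx=+2,dy=-1->D; (3,8):dx=+3,dy=-4->D
  (3,9):dx=+4,dy=-7->D; (4,5):dx=-1,dy=-6->C; (4,6):dx=+2,dy=-3->D; (4,7):dx=+5,dy=+5->C
  (4,8):dx=+6,dy=+2->C; (4,9):dx=+7,dy=-1->D; (5,6):dx=+3,dy=+3->C; (5,7):dx=+6,dy=+11->C
  (5,8):dx=+7,dy=+8->C; (5,9):dx=+8,dy=+5->C; (6,7):dx=+3,dy=+8->C; (6,8):dx=+4,dy=+5->C
  (6,9):dx=+5,dy=+2->C; (7,8):dx=+1,dy=-3->D; (7,9):dx=+2,dy=-6->D; (8,9):dx=+1,dy=-3->D
Step 2: C = 23, D = 13, total pairs = 36.
Step 3: tau = (C - D)/(n(n-1)/2) = (23 - 13)/36 = 0.277778.
Step 4: Exact two-sided p-value (enumerate n! = 362880 permutations of y under H0): p = 0.358488.
Step 5: alpha = 0.1. fail to reject H0.

tau_b = 0.2778 (C=23, D=13), p = 0.358488, fail to reject H0.


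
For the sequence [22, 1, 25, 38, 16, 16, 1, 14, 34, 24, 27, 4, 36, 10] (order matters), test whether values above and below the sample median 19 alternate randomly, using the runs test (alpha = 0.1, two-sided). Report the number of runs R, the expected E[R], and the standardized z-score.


Step 1: Compute median = 19; label A = above, B = below.
Labels in order: ABAABBBBAAABAB  (n_A = 7, n_B = 7)
Step 2: Count runs R = 8.
Step 3: Under H0 (random ordering), E[R] = 2*n_A*n_B/(n_A+n_B) + 1 = 2*7*7/14 + 1 = 8.0000.
        Var[R] = 2*n_A*n_B*(2*n_A*n_B - n_A - n_B) / ((n_A+n_B)^2 * (n_A+n_B-1)) = 8232/2548 = 3.2308.
        SD[R] = 1.7974.
Step 4: R = E[R], so z = 0 with no continuity correction.
Step 5: Two-sided p-value via normal approximation = 2*(1 - Phi(|z|)) = 1.000000.
Step 6: alpha = 0.1. fail to reject H0.

R = 8, z = 0.0000, p = 1.000000, fail to reject H0.


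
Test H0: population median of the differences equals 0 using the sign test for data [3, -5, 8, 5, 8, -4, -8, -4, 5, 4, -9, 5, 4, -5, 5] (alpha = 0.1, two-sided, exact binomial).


Step 1: Discard zero differences. Original n = 15; n_eff = number of nonzero differences = 15.
Nonzero differences (with sign): +3, -5, +8, +5, +8, -4, -8, -4, +5, +4, -9, +5, +4, -5, +5
Step 2: Count signs: positive = 9, negative = 6.
Step 3: Under H0: P(positive) = 0.5, so the number of positives S ~ Bin(15, 0.5).
Step 4: Two-sided exact p-value = sum of Bin(15,0.5) probabilities at or below the observed probability = 0.607239.
Step 5: alpha = 0.1. fail to reject H0.

n_eff = 15, pos = 9, neg = 6, p = 0.607239, fail to reject H0.


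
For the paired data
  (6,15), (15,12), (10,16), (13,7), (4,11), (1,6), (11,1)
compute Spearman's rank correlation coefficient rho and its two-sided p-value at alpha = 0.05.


Step 1: Rank x and y separately (midranks; no ties here).
rank(x): 6->3, 15->7, 10->4, 13->6, 4->2, 1->1, 11->5
rank(y): 15->6, 12->5, 16->7, 7->3, 11->4, 6->2, 1->1
Step 2: d_i = R_x(i) - R_y(i); compute d_i^2.
  (3-6)^2=9, (7-5)^2=4, (4-7)^2=9, (6-3)^2=9, (2-4)^2=4, (1-2)^2=1, (5-1)^2=16
sum(d^2) = 52.
Step 3: rho = 1 - 6*52 / (7*(7^2 - 1)) = 1 - 312/336 = 0.071429.
Step 4: Under H0, t = rho * sqrt((n-2)/(1-rho^2)) = 0.1601 ~ t(5).
Step 5: Two-sided p-value from the t-distribution with 5 df = 0.879048.
Step 6: alpha = 0.05. fail to reject H0.

rho = 0.0714, p = 0.879048, fail to reject H0 at alpha = 0.05.


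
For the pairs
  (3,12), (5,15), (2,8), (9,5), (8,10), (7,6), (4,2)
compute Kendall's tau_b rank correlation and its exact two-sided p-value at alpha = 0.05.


Step 1: Enumerate the 21 unordered pairs (i,j) with i<j and classify each by sign(x_j-x_i) * sign(y_j-y_i).
  (1,2):dx=+2,dy=+3->C; (1,3):dx=-1,dy=-4->C; (1,4):dx=+6,dy=-7->D; (1,5):dx=+5,dy=-2->D
  (1,6):dx=+4,dy=-6->D; (1,7):dx=+1,dy=-10->D; (2,3):dx=-3,dy=-7->C; (2,4):dx=+4,dy=-10->D
  (2,5):dx=+3,dy=-5->D; (2,6):dx=+2,dy=-9->D; (2,7):dx=-1,dy=-13->C; (3,4):dx=+7,dy=-3->D
  (3,5):dx=+6,dy=+2->C; (3,6):dx=+5,dy=-2->D; (3,7):dx=+2,dy=-6->D; (4,5):dx=-1,dy=+5->D
  (4,6):dx=-2,dy=+1->D; (4,7):dx=-5,dy=-3->C; (5,6):dx=-1,dy=-4->C; (5,7):dx=-4,dy=-8->C
  (6,7):dx=-3,dy=-4->C
Step 2: C = 9, D = 12, total pairs = 21.
Step 3: tau = (C - D)/(n(n-1)/2) = (9 - 12)/21 = -0.142857.
Step 4: Exact two-sided p-value (enumerate n! = 5040 permutations of y under H0): p = 0.772619.
Step 5: alpha = 0.05. fail to reject H0.

tau_b = -0.1429 (C=9, D=12), p = 0.772619, fail to reject H0.


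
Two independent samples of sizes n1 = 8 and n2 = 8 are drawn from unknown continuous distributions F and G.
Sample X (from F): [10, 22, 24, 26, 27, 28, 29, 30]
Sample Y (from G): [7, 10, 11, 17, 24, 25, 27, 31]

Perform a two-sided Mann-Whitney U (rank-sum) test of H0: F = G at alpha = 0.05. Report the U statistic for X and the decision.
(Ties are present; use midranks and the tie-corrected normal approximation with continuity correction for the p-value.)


Step 1: Combine and sort all 16 observations; assign midranks.
sorted (value, group): (7,Y), (10,X), (10,Y), (11,Y), (17,Y), (22,X), (24,X), (24,Y), (25,Y), (26,X), (27,X), (27,Y), (28,X), (29,X), (30,X), (31,Y)
ranks: 7->1, 10->2.5, 10->2.5, 11->4, 17->5, 22->6, 24->7.5, 24->7.5, 25->9, 26->10, 27->11.5, 27->11.5, 28->13, 29->14, 30->15, 31->16
Step 2: Rank sum for X: R1 = 2.5 + 6 + 7.5 + 10 + 11.5 + 13 + 14 + 15 = 79.5.
Step 3: U_X = R1 - n1(n1+1)/2 = 79.5 - 8*9/2 = 79.5 - 36 = 43.5.
       U_Y = n1*n2 - U_X = 64 - 43.5 = 20.5.
Step 4: Ties are present, so use the tie-corrected normal approximation (with continuity correction) for the p-value.
Step 5: p-value = 0.246951; compare to alpha = 0.05. fail to reject H0.

U_X = 43.5, p = 0.246951, fail to reject H0 at alpha = 0.05.


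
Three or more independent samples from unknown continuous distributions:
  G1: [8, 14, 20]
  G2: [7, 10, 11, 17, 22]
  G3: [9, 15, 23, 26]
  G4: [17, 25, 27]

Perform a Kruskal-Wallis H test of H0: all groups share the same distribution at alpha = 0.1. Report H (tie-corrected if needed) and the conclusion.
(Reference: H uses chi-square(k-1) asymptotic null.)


Step 1: Combine all N = 15 observations and assign midranks.
sorted (value, group, rank): (7,G2,1), (8,G1,2), (9,G3,3), (10,G2,4), (11,G2,5), (14,G1,6), (15,G3,7), (17,G2,8.5), (17,G4,8.5), (20,G1,10), (22,G2,11), (23,G3,12), (25,G4,13), (26,G3,14), (27,G4,15)
Step 2: Sum ranks within each group.
R_1 = 18 (n_1 = 3)
R_2 = 29.5 (n_2 = 5)
R_3 = 36 (n_3 = 4)
R_4 = 36.5 (n_4 = 3)
Step 3: H = 12/(N(N+1)) * sum(R_i^2/n_i) - 3(N+1)
     = 12/(15*16) * (18^2/3 + 29.5^2/5 + 36^2/4 + 36.5^2/3) - 3*16
     = 0.050000 * 1050.13 - 48
     = 4.506667.
Step 4: Ties present; correction factor C = 1 - 6/(15^3 - 15) = 0.998214. Corrected H = 4.506667 / 0.998214 = 4.514729.
Step 5: Under H0, H ~ chi^2(3); p-value = 0.210980.
Step 6: alpha = 0.1. fail to reject H0.

H = 4.5147, df = 3, p = 0.210980, fail to reject H0.


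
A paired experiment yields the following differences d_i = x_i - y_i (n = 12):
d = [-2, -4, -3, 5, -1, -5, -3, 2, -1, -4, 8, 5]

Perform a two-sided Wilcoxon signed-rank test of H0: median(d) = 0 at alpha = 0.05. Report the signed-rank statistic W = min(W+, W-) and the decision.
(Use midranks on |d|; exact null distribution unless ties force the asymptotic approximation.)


Step 1: Drop any zero differences (none here) and take |d_i|.
|d| = [2, 4, 3, 5, 1, 5, 3, 2, 1, 4, 8, 5]
Step 2: Midrank |d_i| (ties get averaged ranks).
ranks: |2|->3.5, |4|->7.5, |3|->5.5, |5|->10, |1|->1.5, |5|->10, |3|->5.5, |2|->3.5, |1|->1.5, |4|->7.5, |8|->12, |5|->10
Step 3: Attach original signs; sum ranks with positive sign and with negative sign.
W+ = 10 + 3.5 + 12 + 10 = 35.5
W- = 3.5 + 7.5 + 5.5 + 1.5 + 10 + 5.5 + 1.5 + 7.5 = 42.5
(Check: W+ + W- = 78 should equal n(n+1)/2 = 78.)
Step 4: Test statistic W = min(W+, W-) = 35.5.
Step 5: Ties in |d|, so use the tie-corrected normal approximation.
        E[W] = n(n+1)/4 = 12*13/4 = 39.
        Tie groups: |d|=1 (t=2), |d|=2 (t=2), |d|=3 (t=2), |d|=4 (t=2), |d|=5 (t=3); sum(t^3 - t) = 48.
        Var[W] = n(n+1)(2n+1)/24 - sum(t^3-t)/48 = 3900/24 - 48/48 = 161.5.
        z = (W - E[W]) / sqrt(Var[W]) = (35.5 - 39) / 12.7083 = -0.2754.
        Two-sided p = 2*Phi(z) = 0.783000.
Step 6: alpha = 0.05. fail to reject H0.

W+ = 35.5, W- = 42.5, W = min = 35.5, p = 0.783000, fail to reject H0.


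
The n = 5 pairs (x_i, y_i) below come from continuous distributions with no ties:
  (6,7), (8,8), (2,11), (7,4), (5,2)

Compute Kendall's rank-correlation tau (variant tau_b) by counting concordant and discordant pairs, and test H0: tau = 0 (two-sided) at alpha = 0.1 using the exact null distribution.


Step 1: Enumerate the 10 unordered pairs (i,j) with i<j and classify each by sign(x_j-x_i) * sign(y_j-y_i).
  (1,2):dx=+2,dy=+1->C; (1,3):dx=-4,dy=+4->D; (1,4):dx=+1,dy=-3->D; (1,5):dx=-1,dy=-5->C
  (2,3):dx=-6,dy=+3->D; (2,4):dx=-1,dy=-4->C; (2,5):dx=-3,dy=-6->C; (3,4):dx=+5,dy=-7->D
  (3,5):dx=+3,dy=-9->D; (4,5):dx=-2,dy=-2->C
Step 2: C = 5, D = 5, total pairs = 10.
Step 3: tau = (C - D)/(n(n-1)/2) = (5 - 5)/10 = 0.000000.
Step 4: Exact two-sided p-value (enumerate n! = 120 permutations of y under H0): p = 1.000000.
Step 5: alpha = 0.1. fail to reject H0.

tau_b = 0.0000 (C=5, D=5), p = 1.000000, fail to reject H0.


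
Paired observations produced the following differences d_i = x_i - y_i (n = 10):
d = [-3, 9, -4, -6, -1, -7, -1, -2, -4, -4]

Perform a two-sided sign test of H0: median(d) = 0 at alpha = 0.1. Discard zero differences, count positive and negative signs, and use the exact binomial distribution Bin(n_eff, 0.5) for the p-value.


Step 1: Discard zero differences. Original n = 10; n_eff = number of nonzero differences = 10.
Nonzero differences (with sign): -3, +9, -4, -6, -1, -7, -1, -2, -4, -4
Step 2: Count signs: positive = 1, negative = 9.
Step 3: Under H0: P(positive) = 0.5, so the number of positives S ~ Bin(10, 0.5).
Step 4: Two-sided exact p-value = sum of Bin(10,0.5) probabilities at or below the observed probability = 0.021484.
Step 5: alpha = 0.1. reject H0.

n_eff = 10, pos = 1, neg = 9, p = 0.021484, reject H0.


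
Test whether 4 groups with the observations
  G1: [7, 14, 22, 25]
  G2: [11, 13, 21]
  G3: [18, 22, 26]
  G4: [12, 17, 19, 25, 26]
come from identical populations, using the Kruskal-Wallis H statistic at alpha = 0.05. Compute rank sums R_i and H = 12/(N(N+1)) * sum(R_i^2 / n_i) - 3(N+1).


Step 1: Combine all N = 15 observations and assign midranks.
sorted (value, group, rank): (7,G1,1), (11,G2,2), (12,G4,3), (13,G2,4), (14,G1,5), (17,G4,6), (18,G3,7), (19,G4,8), (21,G2,9), (22,G1,10.5), (22,G3,10.5), (25,G1,12.5), (25,G4,12.5), (26,G3,14.5), (26,G4,14.5)
Step 2: Sum ranks within each group.
R_1 = 29 (n_1 = 4)
R_2 = 15 (n_2 = 3)
R_3 = 32 (n_3 = 3)
R_4 = 44 (n_4 = 5)
Step 3: H = 12/(N(N+1)) * sum(R_i^2/n_i) - 3(N+1)
     = 12/(15*16) * (29^2/4 + 15^2/3 + 32^2/3 + 44^2/5) - 3*16
     = 0.050000 * 1013.78 - 48
     = 2.689167.
Step 4: Ties present; correction factor C = 1 - 18/(15^3 - 15) = 0.994643. Corrected H = 2.689167 / 0.994643 = 2.703651.
Step 5: Under H0, H ~ chi^2(3); p-value = 0.439607.
Step 6: alpha = 0.05. fail to reject H0.

H = 2.7037, df = 3, p = 0.439607, fail to reject H0.


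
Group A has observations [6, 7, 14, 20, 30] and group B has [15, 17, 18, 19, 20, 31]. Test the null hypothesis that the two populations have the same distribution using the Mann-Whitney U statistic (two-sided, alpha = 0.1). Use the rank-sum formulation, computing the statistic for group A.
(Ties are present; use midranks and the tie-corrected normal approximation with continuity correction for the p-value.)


Step 1: Combine and sort all 11 observations; assign midranks.
sorted (value, group): (6,X), (7,X), (14,X), (15,Y), (17,Y), (18,Y), (19,Y), (20,X), (20,Y), (30,X), (31,Y)
ranks: 6->1, 7->2, 14->3, 15->4, 17->5, 18->6, 19->7, 20->8.5, 20->8.5, 30->10, 31->11
Step 2: Rank sum for X: R1 = 1 + 2 + 3 + 8.5 + 10 = 24.5.
Step 3: U_X = R1 - n1(n1+1)/2 = 24.5 - 5*6/2 = 24.5 - 15 = 9.5.
       U_Y = n1*n2 - U_X = 30 - 9.5 = 20.5.
Step 4: Ties are present, so use the tie-corrected normal approximation (with continuity correction) for the p-value.
Step 5: p-value = 0.360216; compare to alpha = 0.1. fail to reject H0.

U_X = 9.5, p = 0.360216, fail to reject H0 at alpha = 0.1.


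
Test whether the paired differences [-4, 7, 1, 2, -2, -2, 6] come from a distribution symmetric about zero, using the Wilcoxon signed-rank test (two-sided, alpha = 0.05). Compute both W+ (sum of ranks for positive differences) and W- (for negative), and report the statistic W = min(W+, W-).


Step 1: Drop any zero differences (none here) and take |d_i|.
|d| = [4, 7, 1, 2, 2, 2, 6]
Step 2: Midrank |d_i| (ties get averaged ranks).
ranks: |4|->5, |7|->7, |1|->1, |2|->3, |2|->3, |2|->3, |6|->6
Step 3: Attach original signs; sum ranks with positive sign and with negative sign.
W+ = 7 + 1 + 3 + 6 = 17
W- = 5 + 3 + 3 = 11
(Check: W+ + W- = 28 should equal n(n+1)/2 = 28.)
Step 4: Test statistic W = min(W+, W-) = 11.
Step 5: Ties in |d|, so use the tie-corrected normal approximation.
        E[W] = n(n+1)/4 = 7*8/4 = 14.
        Tie groups: |d|=2 (t=3); sum(t^3 - t) = 24.
        Var[W] = n(n+1)(2n+1)/24 - sum(t^3-t)/48 = 840/24 - 24/48 = 34.5.
        z = (W - E[W]) / sqrt(Var[W]) = (11 - 14) / 5.8737 = -0.5108.
        Two-sided p = 2*Phi(z) = 0.609523.
Step 6: alpha = 0.05. fail to reject H0.

W+ = 17, W- = 11, W = min = 11, p = 0.609523, fail to reject H0.


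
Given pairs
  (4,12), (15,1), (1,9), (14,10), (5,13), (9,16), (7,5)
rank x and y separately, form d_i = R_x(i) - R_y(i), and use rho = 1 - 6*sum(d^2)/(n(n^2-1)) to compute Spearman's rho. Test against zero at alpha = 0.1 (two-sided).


Step 1: Rank x and y separately (midranks; no ties here).
rank(x): 4->2, 15->7, 1->1, 14->6, 5->3, 9->5, 7->4
rank(y): 12->5, 1->1, 9->3, 10->4, 13->6, 16->7, 5->2
Step 2: d_i = R_x(i) - R_y(i); compute d_i^2.
  (2-5)^2=9, (7-1)^2=36, (1-3)^2=4, (6-4)^2=4, (3-6)^2=9, (5-7)^2=4, (4-2)^2=4
sum(d^2) = 70.
Step 3: rho = 1 - 6*70 / (7*(7^2 - 1)) = 1 - 420/336 = -0.250000.
Step 4: Under H0, t = rho * sqrt((n-2)/(1-rho^2)) = -0.5774 ~ t(5).
Step 5: Two-sided p-value from the t-distribution with 5 df = 0.588724.
Step 6: alpha = 0.1. fail to reject H0.

rho = -0.2500, p = 0.588724, fail to reject H0 at alpha = 0.1.


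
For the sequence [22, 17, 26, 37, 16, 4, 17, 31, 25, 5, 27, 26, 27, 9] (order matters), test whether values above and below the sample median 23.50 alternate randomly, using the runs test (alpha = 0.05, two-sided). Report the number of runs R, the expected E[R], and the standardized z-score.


Step 1: Compute median = 23.50; label A = above, B = below.
Labels in order: BBAABBBAABAAAB  (n_A = 7, n_B = 7)
Step 2: Count runs R = 7.
Step 3: Under H0 (random ordering), E[R] = 2*n_A*n_B/(n_A+n_B) + 1 = 2*7*7/14 + 1 = 8.0000.
        Var[R] = 2*n_A*n_B*(2*n_A*n_B - n_A - n_B) / ((n_A+n_B)^2 * (n_A+n_B-1)) = 8232/2548 = 3.2308.
        SD[R] = 1.7974.
Step 4: Continuity-corrected z = (R + 0.5 - E[R]) / SD[R] = (7 + 0.5 - 8.0000) / 1.7974 = -0.2782.
Step 5: Two-sided p-value via normal approximation = 2*(1 - Phi(|z|)) = 0.780879.
Step 6: alpha = 0.05. fail to reject H0.

R = 7, z = -0.2782, p = 0.780879, fail to reject H0.


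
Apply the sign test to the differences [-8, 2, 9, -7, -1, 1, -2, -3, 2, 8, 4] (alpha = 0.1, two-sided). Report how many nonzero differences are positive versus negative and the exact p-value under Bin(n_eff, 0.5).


Step 1: Discard zero differences. Original n = 11; n_eff = number of nonzero differences = 11.
Nonzero differences (with sign): -8, +2, +9, -7, -1, +1, -2, -3, +2, +8, +4
Step 2: Count signs: positive = 6, negative = 5.
Step 3: Under H0: P(positive) = 0.5, so the number of positives S ~ Bin(11, 0.5).
Step 4: Two-sided exact p-value = sum of Bin(11,0.5) probabilities at or below the observed probability = 1.000000.
Step 5: alpha = 0.1. fail to reject H0.

n_eff = 11, pos = 6, neg = 5, p = 1.000000, fail to reject H0.


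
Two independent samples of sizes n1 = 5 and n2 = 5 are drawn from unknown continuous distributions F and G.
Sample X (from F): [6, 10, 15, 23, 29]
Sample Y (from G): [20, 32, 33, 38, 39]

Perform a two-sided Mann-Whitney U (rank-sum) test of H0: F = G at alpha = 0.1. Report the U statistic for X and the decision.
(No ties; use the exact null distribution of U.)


Step 1: Combine and sort all 10 observations; assign midranks.
sorted (value, group): (6,X), (10,X), (15,X), (20,Y), (23,X), (29,X), (32,Y), (33,Y), (38,Y), (39,Y)
ranks: 6->1, 10->2, 15->3, 20->4, 23->5, 29->6, 32->7, 33->8, 38->9, 39->10
Step 2: Rank sum for X: R1 = 1 + 2 + 3 + 5 + 6 = 17.
Step 3: U_X = R1 - n1(n1+1)/2 = 17 - 5*6/2 = 17 - 15 = 2.
       U_Y = n1*n2 - U_X = 25 - 2 = 23.
Step 4: No ties, so the exact null distribution of U (based on enumerating the C(10,5) = 252 equally likely rank assignments) gives the two-sided p-value.
Step 5: p-value = 0.031746; compare to alpha = 0.1. reject H0.

U_X = 2, p = 0.031746, reject H0 at alpha = 0.1.


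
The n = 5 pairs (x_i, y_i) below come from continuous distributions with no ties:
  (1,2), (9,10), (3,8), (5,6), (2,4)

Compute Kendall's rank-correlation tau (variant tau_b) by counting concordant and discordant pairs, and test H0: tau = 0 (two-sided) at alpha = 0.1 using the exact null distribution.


Step 1: Enumerate the 10 unordered pairs (i,j) with i<j and classify each by sign(x_j-x_i) * sign(y_j-y_i).
  (1,2):dx=+8,dy=+8->C; (1,3):dx=+2,dy=+6->C; (1,4):dx=+4,dy=+4->C; (1,5):dx=+1,dy=+2->C
  (2,3):dx=-6,dy=-2->C; (2,4):dx=-4,dy=-4->C; (2,5):dx=-7,dy=-6->C; (3,4):dx=+2,dy=-2->D
  (3,5):dx=-1,dy=-4->C; (4,5):dx=-3,dy=-2->C
Step 2: C = 9, D = 1, total pairs = 10.
Step 3: tau = (C - D)/(n(n-1)/2) = (9 - 1)/10 = 0.800000.
Step 4: Exact two-sided p-value (enumerate n! = 120 permutations of y under H0): p = 0.083333.
Step 5: alpha = 0.1. reject H0.

tau_b = 0.8000 (C=9, D=1), p = 0.083333, reject H0.
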